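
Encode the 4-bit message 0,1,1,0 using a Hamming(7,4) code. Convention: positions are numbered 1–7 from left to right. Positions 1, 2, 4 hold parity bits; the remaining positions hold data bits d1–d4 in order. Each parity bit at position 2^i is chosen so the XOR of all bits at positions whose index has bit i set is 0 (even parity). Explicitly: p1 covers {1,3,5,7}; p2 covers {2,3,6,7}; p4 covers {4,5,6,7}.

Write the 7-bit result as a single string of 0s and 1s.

1100110

Place data at non-parity positions: p1 p2 0 p4 1 1 0
p1 (pos 1,3,5,7): XOR of data positions = 0⊕1⊕0 = 1
p2 (pos 2,3,6,7): XOR of data positions = 0⊕1⊕0 = 1
p4 (pos 4,5,6,7): XOR of data positions = 1⊕1⊕0 = 0
Codeword: 1100110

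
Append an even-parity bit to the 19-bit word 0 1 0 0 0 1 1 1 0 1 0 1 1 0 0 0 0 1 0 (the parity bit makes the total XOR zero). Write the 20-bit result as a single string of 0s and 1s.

XOR of the 19 data bits: 0⊕1⊕0⊕0⊕0⊕1⊕1⊕1⊕0⊕1⊕0⊕1⊕1⊕0⊕0⊕0⊕0⊕1⊕0 = 0
Parity bit = 0 (so all 20 bits XOR to 0).

01000111010110000100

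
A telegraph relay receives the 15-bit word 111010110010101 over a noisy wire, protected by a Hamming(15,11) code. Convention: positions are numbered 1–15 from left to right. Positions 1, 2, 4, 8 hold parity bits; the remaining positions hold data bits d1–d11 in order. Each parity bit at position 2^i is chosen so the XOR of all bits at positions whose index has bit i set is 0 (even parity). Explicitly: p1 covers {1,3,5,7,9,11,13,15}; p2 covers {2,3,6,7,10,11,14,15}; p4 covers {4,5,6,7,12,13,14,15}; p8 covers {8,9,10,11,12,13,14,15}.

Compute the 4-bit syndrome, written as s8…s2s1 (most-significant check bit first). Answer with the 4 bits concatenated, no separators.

s1 (pos 1,3,5,7,9,11,13,15): 1⊕1⊕1⊕1⊕0⊕1⊕1⊕1 = 1
s2 (pos 2,3,6,7,10,11,14,15): 1⊕1⊕0⊕1⊕0⊕1⊕0⊕1 = 1
s4 (pos 4,5,6,7,12,13,14,15): 0⊕1⊕0⊕1⊕0⊕1⊕0⊕1 = 0
s8 (pos 8,9,10,11,12,13,14,15): 1⊕0⊕0⊕1⊕0⊕1⊕0⊕1 = 0
Syndrome s8…s1 = 0011 → error at position 3.

0011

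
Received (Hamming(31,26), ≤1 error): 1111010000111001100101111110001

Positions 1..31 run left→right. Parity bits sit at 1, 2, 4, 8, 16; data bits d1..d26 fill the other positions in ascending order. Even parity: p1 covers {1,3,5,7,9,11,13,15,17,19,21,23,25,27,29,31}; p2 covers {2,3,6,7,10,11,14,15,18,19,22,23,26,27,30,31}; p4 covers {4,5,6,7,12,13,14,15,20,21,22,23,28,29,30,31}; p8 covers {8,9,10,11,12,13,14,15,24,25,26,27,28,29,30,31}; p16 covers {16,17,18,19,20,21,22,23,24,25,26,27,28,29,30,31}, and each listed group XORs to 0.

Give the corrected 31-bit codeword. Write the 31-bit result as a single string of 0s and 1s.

s1 (pos 1,3,5,7,9,11,13,15,17,19,21,23,25,27,29,31): 1⊕1⊕0⊕0⊕0⊕1⊕1⊕0⊕1⊕0⊕0⊕1⊕1⊕1⊕0⊕1 = 1
s2 (pos 2,3,6,7,10,11,14,15,18,19,22,23,26,27,30,31): 1⊕1⊕1⊕0⊕0⊕1⊕0⊕0⊕0⊕0⊕1⊕1⊕1⊕1⊕0⊕1 = 1
s4 (pos 4,5,6,7,12,13,14,15,20,21,22,23,28,29,30,31): 1⊕0⊕1⊕0⊕1⊕1⊕0⊕0⊕1⊕0⊕1⊕1⊕0⊕0⊕0⊕1 = 0
s8 (pos 8,9,10,11,12,13,14,15,24,25,26,27,28,29,30,31): 0⊕0⊕0⊕1⊕1⊕1⊕0⊕0⊕1⊕1⊕1⊕1⊕0⊕0⊕0⊕1 = 0
s16 (pos 16,17,18,19,20,21,22,23,24,25,26,27,28,29,30,31): 1⊕1⊕0⊕0⊕1⊕0⊕1⊕1⊕1⊕1⊕1⊕1⊕0⊕0⊕0⊕1 = 0
Syndrome s16…s1 = 00011 → error at position 3.
Flip position 3: 1111010000111001100101111110001 → 1101010000111001100101111110001

1101010000111001100101111110001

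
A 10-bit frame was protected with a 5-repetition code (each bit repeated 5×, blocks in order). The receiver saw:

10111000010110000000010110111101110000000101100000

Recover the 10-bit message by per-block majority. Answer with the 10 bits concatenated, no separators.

1000111010

Block 1 (10111): 4 ones → 1
Block 2 (00001): 1 one → 0
Block 3 (01100): 2 ones → 0
Block 4 (00000): 0 ones → 0
Block 5 (01011): 3 ones → 1
Block 6 (01111): 4 ones → 1
Block 7 (01110): 3 ones → 1
Block 8 (00000): 0 ones → 0
Block 9 (01011): 3 ones → 1
Block 10 (00000): 0 ones → 0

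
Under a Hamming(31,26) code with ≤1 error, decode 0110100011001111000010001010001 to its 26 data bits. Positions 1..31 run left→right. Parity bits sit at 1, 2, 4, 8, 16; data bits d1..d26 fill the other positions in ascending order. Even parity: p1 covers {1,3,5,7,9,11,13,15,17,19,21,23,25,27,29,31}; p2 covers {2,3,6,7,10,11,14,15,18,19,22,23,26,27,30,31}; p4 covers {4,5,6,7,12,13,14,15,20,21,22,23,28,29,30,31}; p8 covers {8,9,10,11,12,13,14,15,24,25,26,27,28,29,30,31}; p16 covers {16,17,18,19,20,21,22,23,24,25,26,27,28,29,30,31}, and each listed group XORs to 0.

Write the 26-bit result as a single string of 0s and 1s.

s1 (pos 1,3,5,7,9,11,13,15,17,19,21,23,25,27,29,31): 0⊕1⊕1⊕0⊕1⊕0⊕1⊕1⊕0⊕0⊕1⊕0⊕1⊕1⊕0⊕1 = 1
s2 (pos 2,3,6,7,10,11,14,15,18,19,22,23,26,27,30,31): 1⊕1⊕0⊕0⊕1⊕0⊕1⊕1⊕0⊕0⊕0⊕0⊕0⊕1⊕0⊕1 = 1
s4 (pos 4,5,6,7,12,13,14,15,20,21,22,23,28,29,30,31): 0⊕1⊕0⊕0⊕0⊕1⊕1⊕1⊕0⊕1⊕0⊕0⊕0⊕0⊕0⊕1 = 0
s8 (pos 8,9,10,11,12,13,14,15,24,25,26,27,28,29,30,31): 0⊕1⊕1⊕0⊕0⊕1⊕1⊕1⊕0⊕1⊕0⊕1⊕0⊕0⊕0⊕1 = 0
s16 (pos 16,17,18,19,20,21,22,23,24,25,26,27,28,29,30,31): 1⊕0⊕0⊕0⊕0⊕1⊕0⊕0⊕0⊕1⊕0⊕1⊕0⊕0⊕0⊕1 = 1
Syndrome s16…s1 = 10011 → error at position 19.
Flip position 19: 0110100011001111000010001010001 → 0110100011001111001010001010001
Read data bits from positions 3,5,6,7,9,10,11,12,13,14,15,17,18,19,20,21,22,23,24,25,26,27,28,29,30,31: 11001100111001010001010001

11001100111001010001010001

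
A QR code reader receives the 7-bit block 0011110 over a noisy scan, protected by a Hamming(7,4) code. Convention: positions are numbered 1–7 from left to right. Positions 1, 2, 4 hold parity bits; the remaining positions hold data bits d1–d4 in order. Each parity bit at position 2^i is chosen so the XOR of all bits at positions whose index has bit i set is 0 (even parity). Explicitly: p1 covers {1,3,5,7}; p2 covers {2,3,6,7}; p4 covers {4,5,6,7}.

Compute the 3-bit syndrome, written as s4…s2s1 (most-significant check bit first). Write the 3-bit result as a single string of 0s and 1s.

100

s1 (pos 1,3,5,7): 0⊕1⊕1⊕0 = 0
s2 (pos 2,3,6,7): 0⊕1⊕1⊕0 = 0
s4 (pos 4,5,6,7): 1⊕1⊕1⊕0 = 1
Syndrome s4…s1 = 100 → error at position 4.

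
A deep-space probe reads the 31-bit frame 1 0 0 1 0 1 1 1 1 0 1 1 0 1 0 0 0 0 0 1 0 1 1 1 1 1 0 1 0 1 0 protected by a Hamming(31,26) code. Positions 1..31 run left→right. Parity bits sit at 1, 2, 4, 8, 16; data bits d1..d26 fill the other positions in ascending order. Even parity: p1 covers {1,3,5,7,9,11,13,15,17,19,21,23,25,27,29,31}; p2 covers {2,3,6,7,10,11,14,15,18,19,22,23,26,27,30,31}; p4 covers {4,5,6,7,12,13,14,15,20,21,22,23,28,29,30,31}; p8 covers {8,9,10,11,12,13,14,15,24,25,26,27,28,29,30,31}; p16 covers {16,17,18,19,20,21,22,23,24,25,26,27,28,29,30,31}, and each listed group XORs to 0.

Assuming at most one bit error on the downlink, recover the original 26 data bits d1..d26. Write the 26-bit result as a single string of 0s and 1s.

00111011010000101111101010

s1 (pos 1,3,5,7,9,11,13,15,17,19,21,23,25,27,29,31): 1⊕0⊕0⊕1⊕1⊕1⊕0⊕0⊕0⊕0⊕0⊕1⊕1⊕0⊕0⊕0 = 0
s2 (pos 2,3,6,7,10,11,14,15,18,19,22,23,26,27,30,31): 0⊕0⊕1⊕1⊕0⊕1⊕1⊕0⊕0⊕0⊕1⊕1⊕1⊕0⊕1⊕0 = 0
s4 (pos 4,5,6,7,12,13,14,15,20,21,22,23,28,29,30,31): 1⊕0⊕1⊕1⊕1⊕0⊕1⊕0⊕1⊕0⊕1⊕1⊕1⊕0⊕1⊕0 = 0
s8 (pos 8,9,10,11,12,13,14,15,24,25,26,27,28,29,30,31): 1⊕1⊕0⊕1⊕1⊕0⊕1⊕0⊕1⊕1⊕1⊕0⊕1⊕0⊕1⊕0 = 0
s16 (pos 16,17,18,19,20,21,22,23,24,25,26,27,28,29,30,31): 0⊕0⊕0⊕0⊕1⊕0⊕1⊕1⊕1⊕1⊕1⊕0⊕1⊕0⊕1⊕0 = 0
Syndrome s16…s1 = 00000 → no error.
Read data bits from positions 3,5,6,7,9,10,11,12,13,14,15,17,18,19,20,21,22,23,24,25,26,27,28,29,30,31: 00111011010000101111101010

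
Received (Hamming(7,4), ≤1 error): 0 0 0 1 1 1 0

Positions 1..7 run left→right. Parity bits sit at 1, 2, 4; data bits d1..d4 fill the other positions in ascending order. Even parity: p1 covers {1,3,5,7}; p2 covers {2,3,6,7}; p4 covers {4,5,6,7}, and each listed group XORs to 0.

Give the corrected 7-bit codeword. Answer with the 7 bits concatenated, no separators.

0001111

s1 (pos 1,3,5,7): 0⊕0⊕1⊕0 = 1
s2 (pos 2,3,6,7): 0⊕0⊕1⊕0 = 1
s4 (pos 4,5,6,7): 1⊕1⊕1⊕0 = 1
Syndrome s4…s1 = 111 → error at position 7.
Flip position 7: 0001110 → 0001111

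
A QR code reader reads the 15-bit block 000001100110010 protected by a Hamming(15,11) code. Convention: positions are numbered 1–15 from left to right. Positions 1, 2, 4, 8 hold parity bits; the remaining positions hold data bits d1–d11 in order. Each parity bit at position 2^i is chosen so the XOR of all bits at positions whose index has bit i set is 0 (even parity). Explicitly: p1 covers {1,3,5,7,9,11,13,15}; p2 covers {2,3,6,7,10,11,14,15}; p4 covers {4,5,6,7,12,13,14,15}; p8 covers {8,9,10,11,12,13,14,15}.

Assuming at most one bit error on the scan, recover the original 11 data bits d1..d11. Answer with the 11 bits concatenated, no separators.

s1 (pos 1,3,5,7,9,11,13,15): 0⊕0⊕0⊕1⊕0⊕1⊕0⊕0 = 0
s2 (pos 2,3,6,7,10,11,14,15): 0⊕0⊕1⊕1⊕1⊕1⊕1⊕0 = 1
s4 (pos 4,5,6,7,12,13,14,15): 0⊕0⊕1⊕1⊕0⊕0⊕1⊕0 = 1
s8 (pos 8,9,10,11,12,13,14,15): 0⊕0⊕1⊕1⊕0⊕0⊕1⊕0 = 1
Syndrome s8…s1 = 1110 → error at position 14.
Flip position 14: 000001100110010 → 000001100110000
Read data bits from positions 3,5,6,7,9,10,11,12,13,14,15: 00110110000

00110110000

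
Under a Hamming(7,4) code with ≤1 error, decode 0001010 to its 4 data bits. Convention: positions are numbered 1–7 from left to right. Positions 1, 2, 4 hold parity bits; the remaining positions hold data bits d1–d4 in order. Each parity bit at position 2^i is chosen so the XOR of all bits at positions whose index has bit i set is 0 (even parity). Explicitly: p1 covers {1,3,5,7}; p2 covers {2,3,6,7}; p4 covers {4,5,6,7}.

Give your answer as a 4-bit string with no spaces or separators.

s1 (pos 1,3,5,7): 0⊕0⊕0⊕0 = 0
s2 (pos 2,3,6,7): 0⊕0⊕1⊕0 = 1
s4 (pos 4,5,6,7): 1⊕0⊕1⊕0 = 0
Syndrome s4…s1 = 010 → error at position 2.
Flip position 2: 0001010 → 0101010
Read data bits from positions 3,5,6,7: 0010

0010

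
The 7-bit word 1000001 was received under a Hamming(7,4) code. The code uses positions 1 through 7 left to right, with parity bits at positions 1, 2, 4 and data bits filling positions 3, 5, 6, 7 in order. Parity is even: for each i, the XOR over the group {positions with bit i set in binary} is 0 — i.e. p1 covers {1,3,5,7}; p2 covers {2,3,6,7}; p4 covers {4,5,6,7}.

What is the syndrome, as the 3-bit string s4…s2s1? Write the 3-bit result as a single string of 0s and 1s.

s1 (pos 1,3,5,7): 1⊕0⊕0⊕1 = 0
s2 (pos 2,3,6,7): 0⊕0⊕0⊕1 = 1
s4 (pos 4,5,6,7): 0⊕0⊕0⊕1 = 1
Syndrome s4…s1 = 110 → error at position 6.

110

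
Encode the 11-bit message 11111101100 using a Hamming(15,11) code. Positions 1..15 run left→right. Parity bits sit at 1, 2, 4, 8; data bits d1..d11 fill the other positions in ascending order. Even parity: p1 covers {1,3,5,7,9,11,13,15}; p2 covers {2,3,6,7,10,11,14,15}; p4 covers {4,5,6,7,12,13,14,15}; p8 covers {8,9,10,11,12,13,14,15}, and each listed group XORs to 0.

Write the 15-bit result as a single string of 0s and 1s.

Place data at non-parity positions: p1 p2 1 p4 1 1 1 p8 1 1 0 1 1 0 0
p1 (pos 1,3,5,7,9,11,13,15): XOR of data positions = 1⊕1⊕1⊕1⊕0⊕1⊕0 = 1
p2 (pos 2,3,6,7,10,11,14,15): XOR of data positions = 1⊕1⊕1⊕1⊕0⊕0⊕0 = 0
p4 (pos 4,5,6,7,12,13,14,15): XOR of data positions = 1⊕1⊕1⊕1⊕1⊕0⊕0 = 1
p8 (pos 8,9,10,11,12,13,14,15): XOR of data positions = 1⊕1⊕0⊕1⊕1⊕0⊕0 = 0
Codeword: 101111101101100

101111101101100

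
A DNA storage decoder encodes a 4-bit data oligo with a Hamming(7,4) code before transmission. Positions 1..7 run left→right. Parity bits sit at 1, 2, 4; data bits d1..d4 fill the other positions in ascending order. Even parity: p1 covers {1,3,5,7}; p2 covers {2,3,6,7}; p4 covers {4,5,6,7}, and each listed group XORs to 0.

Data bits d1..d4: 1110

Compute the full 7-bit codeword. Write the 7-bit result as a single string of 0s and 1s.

Place data at non-parity positions: p1 p2 1 p4 1 1 0
p1 (pos 1,3,5,7): XOR of data positions = 1⊕1⊕0 = 0
p2 (pos 2,3,6,7): XOR of data positions = 1⊕1⊕0 = 0
p4 (pos 4,5,6,7): XOR of data positions = 1⊕1⊕0 = 0
Codeword: 0010110

0010110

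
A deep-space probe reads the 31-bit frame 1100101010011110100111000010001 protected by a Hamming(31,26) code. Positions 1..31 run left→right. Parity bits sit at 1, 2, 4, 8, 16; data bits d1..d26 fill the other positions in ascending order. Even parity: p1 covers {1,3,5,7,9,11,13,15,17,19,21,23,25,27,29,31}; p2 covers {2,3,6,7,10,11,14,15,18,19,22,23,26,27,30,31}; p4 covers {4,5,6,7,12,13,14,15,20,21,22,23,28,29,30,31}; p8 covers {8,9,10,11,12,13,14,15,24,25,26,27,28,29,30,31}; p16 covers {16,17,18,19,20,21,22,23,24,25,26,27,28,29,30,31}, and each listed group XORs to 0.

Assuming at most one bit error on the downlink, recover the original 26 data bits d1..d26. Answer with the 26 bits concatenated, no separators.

01011101111100111000010001

s1 (pos 1,3,5,7,9,11,13,15,17,19,21,23,25,27,29,31): 1⊕0⊕1⊕1⊕1⊕0⊕1⊕1⊕1⊕0⊕1⊕0⊕0⊕1⊕0⊕1 = 0
s2 (pos 2,3,6,7,10,11,14,15,18,19,22,23,26,27,30,31): 1⊕0⊕0⊕1⊕0⊕0⊕1⊕1⊕0⊕0⊕1⊕0⊕0⊕1⊕0⊕1 = 1
s4 (pos 4,5,6,7,12,13,14,15,20,21,22,23,28,29,30,31): 0⊕1⊕0⊕1⊕1⊕1⊕1⊕1⊕1⊕1⊕1⊕0⊕0⊕0⊕0⊕1 = 0
s8 (pos 8,9,10,11,12,13,14,15,24,25,26,27,28,29,30,31): 0⊕1⊕0⊕0⊕1⊕1⊕1⊕1⊕0⊕0⊕0⊕1⊕0⊕0⊕0⊕1 = 1
s16 (pos 16,17,18,19,20,21,22,23,24,25,26,27,28,29,30,31): 0⊕1⊕0⊕0⊕1⊕1⊕1⊕0⊕0⊕0⊕0⊕1⊕0⊕0⊕0⊕1 = 0
Syndrome s16…s1 = 01010 → error at position 10.
Flip position 10: 1100101010011110100111000010001 → 1100101011011110100111000010001
Read data bits from positions 3,5,6,7,9,10,11,12,13,14,15,17,18,19,20,21,22,23,24,25,26,27,28,29,30,31: 01011101111100111000010001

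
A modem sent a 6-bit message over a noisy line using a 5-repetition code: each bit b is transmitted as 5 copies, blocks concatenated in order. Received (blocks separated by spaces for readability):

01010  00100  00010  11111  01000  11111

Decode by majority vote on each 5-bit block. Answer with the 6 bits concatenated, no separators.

000101

Block 1 (01010): 2 ones → 0
Block 2 (00100): 1 one → 0
Block 3 (00010): 1 one → 0
Block 4 (11111): 5 ones → 1
Block 5 (01000): 1 one → 0
Block 6 (11111): 5 ones → 1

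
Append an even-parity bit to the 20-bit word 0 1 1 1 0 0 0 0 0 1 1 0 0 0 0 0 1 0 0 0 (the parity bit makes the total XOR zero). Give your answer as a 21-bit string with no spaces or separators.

XOR of the 20 data bits: 0⊕1⊕1⊕1⊕0⊕0⊕0⊕0⊕0⊕1⊕1⊕0⊕0⊕0⊕0⊕0⊕1⊕0⊕0⊕0 = 0
Parity bit = 0 (so all 21 bits XOR to 0).

011100000110000010000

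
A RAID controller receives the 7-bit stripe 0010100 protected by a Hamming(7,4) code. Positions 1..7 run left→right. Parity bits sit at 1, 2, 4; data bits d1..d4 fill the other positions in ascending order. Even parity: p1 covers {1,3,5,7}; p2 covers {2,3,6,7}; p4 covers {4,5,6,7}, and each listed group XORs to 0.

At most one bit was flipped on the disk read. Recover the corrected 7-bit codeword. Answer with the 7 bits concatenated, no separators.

0010110

s1 (pos 1,3,5,7): 0⊕1⊕1⊕0 = 0
s2 (pos 2,3,6,7): 0⊕1⊕0⊕0 = 1
s4 (pos 4,5,6,7): 0⊕1⊕0⊕0 = 1
Syndrome s4…s1 = 110 → error at position 6.
Flip position 6: 0010100 → 0010110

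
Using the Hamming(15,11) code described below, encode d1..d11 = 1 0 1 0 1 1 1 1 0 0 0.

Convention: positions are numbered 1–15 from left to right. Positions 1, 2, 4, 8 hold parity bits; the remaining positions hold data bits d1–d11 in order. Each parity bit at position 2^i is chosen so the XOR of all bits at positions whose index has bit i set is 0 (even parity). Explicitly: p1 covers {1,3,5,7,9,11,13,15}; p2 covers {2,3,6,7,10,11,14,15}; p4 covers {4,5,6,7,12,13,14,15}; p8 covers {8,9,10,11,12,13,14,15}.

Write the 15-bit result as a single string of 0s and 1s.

101001001111000

Place data at non-parity positions: p1 p2 1 p4 0 1 0 p8 1 1 1 1 0 0 0
p1 (pos 1,3,5,7,9,11,13,15): XOR of data positions = 1⊕0⊕0⊕1⊕1⊕0⊕0 = 1
p2 (pos 2,3,6,7,10,11,14,15): XOR of data positions = 1⊕1⊕0⊕1⊕1⊕0⊕0 = 0
p4 (pos 4,5,6,7,12,13,14,15): XOR of data positions = 0⊕1⊕0⊕1⊕0⊕0⊕0 = 0
p8 (pos 8,9,10,11,12,13,14,15): XOR of data positions = 1⊕1⊕1⊕1⊕0⊕0⊕0 = 0
Codeword: 101001001111000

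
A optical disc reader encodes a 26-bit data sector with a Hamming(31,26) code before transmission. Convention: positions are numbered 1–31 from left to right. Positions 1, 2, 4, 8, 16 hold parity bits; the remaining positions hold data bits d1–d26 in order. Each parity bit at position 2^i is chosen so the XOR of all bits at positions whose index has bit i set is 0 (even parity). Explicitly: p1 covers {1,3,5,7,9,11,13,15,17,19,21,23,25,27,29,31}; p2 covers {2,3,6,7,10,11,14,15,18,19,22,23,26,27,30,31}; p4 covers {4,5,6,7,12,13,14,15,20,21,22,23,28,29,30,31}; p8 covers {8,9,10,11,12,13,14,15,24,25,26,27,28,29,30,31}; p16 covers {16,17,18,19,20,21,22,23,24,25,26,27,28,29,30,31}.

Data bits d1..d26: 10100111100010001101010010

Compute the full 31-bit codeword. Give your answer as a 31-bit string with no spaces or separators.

Place data at non-parity positions: p1 p2 1 p4 0 1 0 p8 0 1 1 1 1 0 0 p16 0 1 0 0 0 1 1 0 1 0 1 0 0 1 0
p1 (pos 1,3,5,7,9,11,13,15,17,19,21,23,25,27,29,31): XOR of data positions = 1⊕0⊕0⊕0⊕1⊕1⊕0⊕0⊕0⊕0⊕1⊕1⊕1⊕0⊕0 = 0
p2 (pos 2,3,6,7,10,11,14,15,18,19,22,23,26,27,30,31): XOR of data positions = 1⊕1⊕0⊕1⊕1⊕0⊕0⊕1⊕0⊕1⊕1⊕0⊕1⊕1⊕0 = 1
p4 (pos 4,5,6,7,12,13,14,15,20,21,22,23,28,29,30,31): XOR of data positions = 0⊕1⊕0⊕1⊕1⊕0⊕0⊕0⊕0⊕1⊕1⊕0⊕0⊕1⊕0 = 0
p8 (pos 8,9,10,11,12,13,14,15,24,25,26,27,28,29,30,31): XOR of data positions = 0⊕1⊕1⊕1⊕1⊕0⊕0⊕0⊕1⊕0⊕1⊕0⊕0⊕1⊕0 = 1
p16 (pos 16,17,18,19,20,21,22,23,24,25,26,27,28,29,30,31): XOR of data positions = 0⊕1⊕0⊕0⊕0⊕1⊕1⊕0⊕1⊕0⊕1⊕0⊕0⊕1⊕0 = 0
Codeword: 0110010101111000010001101010010

0110010101111000010001101010010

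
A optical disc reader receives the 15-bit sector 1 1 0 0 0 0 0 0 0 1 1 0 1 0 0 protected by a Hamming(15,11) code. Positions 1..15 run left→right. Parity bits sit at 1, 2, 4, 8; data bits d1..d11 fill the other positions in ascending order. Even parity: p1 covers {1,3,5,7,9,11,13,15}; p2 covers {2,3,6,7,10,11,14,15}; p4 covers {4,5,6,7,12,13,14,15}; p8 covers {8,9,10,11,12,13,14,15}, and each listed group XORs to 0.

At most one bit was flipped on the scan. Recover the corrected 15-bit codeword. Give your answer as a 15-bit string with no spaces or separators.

110000000110101

s1 (pos 1,3,5,7,9,11,13,15): 1⊕0⊕0⊕0⊕0⊕1⊕1⊕0 = 1
s2 (pos 2,3,6,7,10,11,14,15): 1⊕0⊕0⊕0⊕1⊕1⊕0⊕0 = 1
s4 (pos 4,5,6,7,12,13,14,15): 0⊕0⊕0⊕0⊕0⊕1⊕0⊕0 = 1
s8 (pos 8,9,10,11,12,13,14,15): 0⊕0⊕1⊕1⊕0⊕1⊕0⊕0 = 1
Syndrome s8…s1 = 1111 → error at position 15.
Flip position 15: 110000000110100 → 110000000110101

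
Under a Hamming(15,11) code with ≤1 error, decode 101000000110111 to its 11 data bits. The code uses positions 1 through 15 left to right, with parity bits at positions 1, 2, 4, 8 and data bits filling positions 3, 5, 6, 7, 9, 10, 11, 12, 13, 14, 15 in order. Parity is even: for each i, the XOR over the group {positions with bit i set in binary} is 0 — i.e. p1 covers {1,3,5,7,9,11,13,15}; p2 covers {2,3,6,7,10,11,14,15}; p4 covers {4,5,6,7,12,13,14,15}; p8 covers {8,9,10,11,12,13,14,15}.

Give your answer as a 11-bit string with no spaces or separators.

10000110110

s1 (pos 1,3,5,7,9,11,13,15): 1⊕1⊕0⊕0⊕0⊕1⊕1⊕1 = 1
s2 (pos 2,3,6,7,10,11,14,15): 0⊕1⊕0⊕0⊕1⊕1⊕1⊕1 = 1
s4 (pos 4,5,6,7,12,13,14,15): 0⊕0⊕0⊕0⊕0⊕1⊕1⊕1 = 1
s8 (pos 8,9,10,11,12,13,14,15): 0⊕0⊕1⊕1⊕0⊕1⊕1⊕1 = 1
Syndrome s8…s1 = 1111 → error at position 15.
Flip position 15: 101000000110111 → 101000000110110
Read data bits from positions 3,5,6,7,9,10,11,12,13,14,15: 10000110110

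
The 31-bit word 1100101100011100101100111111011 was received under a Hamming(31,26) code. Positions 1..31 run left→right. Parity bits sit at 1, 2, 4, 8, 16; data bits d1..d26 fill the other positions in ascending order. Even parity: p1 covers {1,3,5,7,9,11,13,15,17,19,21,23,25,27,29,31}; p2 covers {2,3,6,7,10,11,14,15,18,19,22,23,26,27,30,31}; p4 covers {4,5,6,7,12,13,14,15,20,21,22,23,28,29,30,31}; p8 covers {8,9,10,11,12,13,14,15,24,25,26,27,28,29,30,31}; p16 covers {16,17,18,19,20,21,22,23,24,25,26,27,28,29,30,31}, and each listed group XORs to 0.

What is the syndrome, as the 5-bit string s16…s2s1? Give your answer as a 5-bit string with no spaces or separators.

11010

s1 (pos 1,3,5,7,9,11,13,15,17,19,21,23,25,27,29,31): 1⊕0⊕1⊕1⊕0⊕0⊕1⊕0⊕1⊕1⊕0⊕1⊕1⊕1⊕0⊕1 = 0
s2 (pos 2,3,6,7,10,11,14,15,18,19,22,23,26,27,30,31): 1⊕0⊕0⊕1⊕0⊕0⊕1⊕0⊕0⊕1⊕0⊕1⊕1⊕1⊕1⊕1 = 1
s4 (pos 4,5,6,7,12,13,14,15,20,21,22,23,28,29,30,31): 0⊕1⊕0⊕1⊕1⊕1⊕1⊕0⊕1⊕0⊕0⊕1⊕1⊕0⊕1⊕1 = 0
s8 (pos 8,9,10,11,12,13,14,15,24,25,26,27,28,29,30,31): 1⊕0⊕0⊕0⊕1⊕1⊕1⊕0⊕1⊕1⊕1⊕1⊕1⊕0⊕1⊕1 = 1
s16 (pos 16,17,18,19,20,21,22,23,24,25,26,27,28,29,30,31): 0⊕1⊕0⊕1⊕1⊕0⊕0⊕1⊕1⊕1⊕1⊕1⊕1⊕0⊕1⊕1 = 1
Syndrome s16…s1 = 11010 → error at position 26.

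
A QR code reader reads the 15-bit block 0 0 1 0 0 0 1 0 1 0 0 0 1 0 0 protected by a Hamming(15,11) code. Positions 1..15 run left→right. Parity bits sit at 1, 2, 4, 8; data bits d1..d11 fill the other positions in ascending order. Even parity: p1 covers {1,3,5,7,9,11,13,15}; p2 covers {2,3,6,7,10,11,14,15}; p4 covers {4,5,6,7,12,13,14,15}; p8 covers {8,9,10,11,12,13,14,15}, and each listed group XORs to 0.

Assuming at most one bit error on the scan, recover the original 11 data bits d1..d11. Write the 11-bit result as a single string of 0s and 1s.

s1 (pos 1,3,5,7,9,11,13,15): 0⊕1⊕0⊕1⊕1⊕0⊕1⊕0 = 0
s2 (pos 2,3,6,7,10,11,14,15): 0⊕1⊕0⊕1⊕0⊕0⊕0⊕0 = 0
s4 (pos 4,5,6,7,12,13,14,15): 0⊕0⊕0⊕1⊕0⊕1⊕0⊕0 = 0
s8 (pos 8,9,10,11,12,13,14,15): 0⊕1⊕0⊕0⊕0⊕1⊕0⊕0 = 0
Syndrome s8…s1 = 0000 → no error.
Read data bits from positions 3,5,6,7,9,10,11,12,13,14,15: 10011000100

10011000100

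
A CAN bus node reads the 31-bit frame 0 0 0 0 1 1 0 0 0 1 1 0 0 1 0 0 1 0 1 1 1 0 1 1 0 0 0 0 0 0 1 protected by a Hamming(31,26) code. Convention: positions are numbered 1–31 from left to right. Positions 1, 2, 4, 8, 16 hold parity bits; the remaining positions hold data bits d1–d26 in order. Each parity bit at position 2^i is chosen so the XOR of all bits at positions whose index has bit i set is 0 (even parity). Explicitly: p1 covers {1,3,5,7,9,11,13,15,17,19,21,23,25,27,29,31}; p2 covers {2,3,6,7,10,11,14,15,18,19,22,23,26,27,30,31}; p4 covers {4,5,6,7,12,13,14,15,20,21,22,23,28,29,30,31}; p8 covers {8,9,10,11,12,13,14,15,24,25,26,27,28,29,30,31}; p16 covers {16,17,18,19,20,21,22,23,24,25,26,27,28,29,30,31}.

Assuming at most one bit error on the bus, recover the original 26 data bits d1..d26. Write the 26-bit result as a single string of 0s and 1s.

01100110010101110110000000

s1 (pos 1,3,5,7,9,11,13,15,17,19,21,23,25,27,29,31): 0⊕0⊕1⊕0⊕0⊕1⊕0⊕0⊕1⊕1⊕1⊕1⊕0⊕0⊕0⊕1 = 1
s2 (pos 2,3,6,7,10,11,14,15,18,19,22,23,26,27,30,31): 0⊕0⊕1⊕0⊕1⊕1⊕1⊕0⊕0⊕1⊕0⊕1⊕0⊕0⊕0⊕1 = 1
s4 (pos 4,5,6,7,12,13,14,15,20,21,22,23,28,29,30,31): 0⊕1⊕1⊕0⊕0⊕0⊕1⊕0⊕1⊕1⊕0⊕1⊕0⊕0⊕0⊕1 = 1
s8 (pos 8,9,10,11,12,13,14,15,24,25,26,27,28,29,30,31): 0⊕0⊕1⊕1⊕0⊕0⊕1⊕0⊕1⊕0⊕0⊕0⊕0⊕0⊕0⊕1 = 1
s16 (pos 16,17,18,19,20,21,22,23,24,25,26,27,28,29,30,31): 0⊕1⊕0⊕1⊕1⊕1⊕0⊕1⊕1⊕0⊕0⊕0⊕0⊕0⊕0⊕1 = 1
Syndrome s16…s1 = 11111 → error at position 31.
Flip position 31: 0000110001100100101110110000001 → 0000110001100100101110110000000
Read data bits from positions 3,5,6,7,9,10,11,12,13,14,15,17,18,19,20,21,22,23,24,25,26,27,28,29,30,31: 01100110010101110110000000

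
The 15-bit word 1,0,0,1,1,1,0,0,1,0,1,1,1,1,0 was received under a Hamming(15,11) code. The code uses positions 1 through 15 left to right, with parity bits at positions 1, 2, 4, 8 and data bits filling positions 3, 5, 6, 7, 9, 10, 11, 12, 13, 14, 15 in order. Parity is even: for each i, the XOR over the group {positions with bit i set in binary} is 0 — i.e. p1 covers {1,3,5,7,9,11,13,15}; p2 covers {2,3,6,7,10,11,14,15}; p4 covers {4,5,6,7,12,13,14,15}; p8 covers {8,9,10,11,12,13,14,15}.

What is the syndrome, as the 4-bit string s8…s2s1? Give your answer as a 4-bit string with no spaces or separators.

s1 (pos 1,3,5,7,9,11,13,15): 1⊕0⊕1⊕0⊕1⊕1⊕1⊕0 = 1
s2 (pos 2,3,6,7,10,11,14,15): 0⊕0⊕1⊕0⊕0⊕1⊕1⊕0 = 1
s4 (pos 4,5,6,7,12,13,14,15): 1⊕1⊕1⊕0⊕1⊕1⊕1⊕0 = 0
s8 (pos 8,9,10,11,12,13,14,15): 0⊕1⊕0⊕1⊕1⊕1⊕1⊕0 = 1
Syndrome s8…s1 = 1011 → error at position 11.

1011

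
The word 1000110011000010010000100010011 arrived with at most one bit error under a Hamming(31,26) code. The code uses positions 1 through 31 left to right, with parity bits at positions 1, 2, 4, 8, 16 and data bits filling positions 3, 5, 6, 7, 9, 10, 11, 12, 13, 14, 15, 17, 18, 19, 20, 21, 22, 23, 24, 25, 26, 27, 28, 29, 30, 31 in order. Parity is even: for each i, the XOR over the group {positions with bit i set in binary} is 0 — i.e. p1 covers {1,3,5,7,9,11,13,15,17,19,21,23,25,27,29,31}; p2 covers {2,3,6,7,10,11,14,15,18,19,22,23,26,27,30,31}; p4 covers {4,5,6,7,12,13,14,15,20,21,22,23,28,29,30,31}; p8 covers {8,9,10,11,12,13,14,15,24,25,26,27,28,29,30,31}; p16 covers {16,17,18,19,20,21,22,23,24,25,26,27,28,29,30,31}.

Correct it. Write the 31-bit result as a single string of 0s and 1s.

s1 (pos 1,3,5,7,9,11,13,15,17,19,21,23,25,27,29,31): 1⊕0⊕1⊕0⊕1⊕0⊕0⊕1⊕0⊕0⊕0⊕1⊕0⊕1⊕0⊕1 = 1
s2 (pos 2,3,6,7,10,11,14,15,18,19,22,23,26,27,30,31): 0⊕0⊕1⊕0⊕1⊕0⊕0⊕1⊕1⊕0⊕0⊕1⊕0⊕1⊕1⊕1 = 0
s4 (pos 4,5,6,7,12,13,14,15,20,21,22,23,28,29,30,31): 0⊕1⊕1⊕0⊕0⊕0⊕0⊕1⊕0⊕0⊕0⊕1⊕0⊕0⊕1⊕1 = 0
s8 (pos 8,9,10,11,12,13,14,15,24,25,26,27,28,29,30,31): 0⊕1⊕1⊕0⊕0⊕0⊕0⊕1⊕0⊕0⊕0⊕1⊕0⊕0⊕1⊕1 = 0
s16 (pos 16,17,18,19,20,21,22,23,24,25,26,27,28,29,30,31): 0⊕0⊕1⊕0⊕0⊕0⊕0⊕1⊕0⊕0⊕0⊕1⊕0⊕0⊕1⊕1 = 1
Syndrome s16…s1 = 10001 → error at position 17.
Flip position 17: 1000110011000010010000100010011 → 1000110011000010110000100010011

1000110011000010110000100010011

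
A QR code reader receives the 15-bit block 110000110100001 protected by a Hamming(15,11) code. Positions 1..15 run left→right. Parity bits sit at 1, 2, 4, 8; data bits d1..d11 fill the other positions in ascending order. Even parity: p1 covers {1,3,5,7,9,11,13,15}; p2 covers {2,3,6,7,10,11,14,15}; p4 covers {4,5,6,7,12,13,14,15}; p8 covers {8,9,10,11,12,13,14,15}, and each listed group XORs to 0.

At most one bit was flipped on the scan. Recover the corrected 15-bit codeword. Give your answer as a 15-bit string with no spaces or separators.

s1 (pos 1,3,5,7,9,11,13,15): 1⊕0⊕0⊕1⊕0⊕0⊕0⊕1 = 1
s2 (pos 2,3,6,7,10,11,14,15): 1⊕0⊕0⊕1⊕1⊕0⊕0⊕1 = 0
s4 (pos 4,5,6,7,12,13,14,15): 0⊕0⊕0⊕1⊕0⊕0⊕0⊕1 = 0
s8 (pos 8,9,10,11,12,13,14,15): 1⊕0⊕1⊕0⊕0⊕0⊕0⊕1 = 1
Syndrome s8…s1 = 1001 → error at position 9.
Flip position 9: 110000110100001 → 110000111100001

110000111100001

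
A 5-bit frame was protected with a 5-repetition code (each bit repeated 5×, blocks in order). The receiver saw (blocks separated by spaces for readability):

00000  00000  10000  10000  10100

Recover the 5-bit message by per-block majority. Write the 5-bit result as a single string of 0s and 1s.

Block 1 (00000): 0 ones → 0
Block 2 (00000): 0 ones → 0
Block 3 (10000): 1 one → 0
Block 4 (10000): 1 one → 0
Block 5 (10100): 2 ones → 0

00000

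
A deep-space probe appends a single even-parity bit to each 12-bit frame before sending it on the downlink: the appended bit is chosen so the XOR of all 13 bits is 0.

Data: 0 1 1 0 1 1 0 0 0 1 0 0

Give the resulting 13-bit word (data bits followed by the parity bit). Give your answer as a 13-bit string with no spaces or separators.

XOR of the 12 data bits: 0⊕1⊕1⊕0⊕1⊕1⊕0⊕0⊕0⊕1⊕0⊕0 = 1
Parity bit = 1 (so all 13 bits XOR to 0).

0110110001001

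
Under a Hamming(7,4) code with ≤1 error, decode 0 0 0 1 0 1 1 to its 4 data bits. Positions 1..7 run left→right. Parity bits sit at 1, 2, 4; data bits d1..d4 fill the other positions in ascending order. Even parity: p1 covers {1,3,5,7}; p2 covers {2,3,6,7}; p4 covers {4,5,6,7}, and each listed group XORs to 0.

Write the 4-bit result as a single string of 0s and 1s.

0111

s1 (pos 1,3,5,7): 0⊕0⊕0⊕1 = 1
s2 (pos 2,3,6,7): 0⊕0⊕1⊕1 = 0
s4 (pos 4,5,6,7): 1⊕0⊕1⊕1 = 1
Syndrome s4…s1 = 101 → error at position 5.
Flip position 5: 0001011 → 0001111
Read data bits from positions 3,5,6,7: 0111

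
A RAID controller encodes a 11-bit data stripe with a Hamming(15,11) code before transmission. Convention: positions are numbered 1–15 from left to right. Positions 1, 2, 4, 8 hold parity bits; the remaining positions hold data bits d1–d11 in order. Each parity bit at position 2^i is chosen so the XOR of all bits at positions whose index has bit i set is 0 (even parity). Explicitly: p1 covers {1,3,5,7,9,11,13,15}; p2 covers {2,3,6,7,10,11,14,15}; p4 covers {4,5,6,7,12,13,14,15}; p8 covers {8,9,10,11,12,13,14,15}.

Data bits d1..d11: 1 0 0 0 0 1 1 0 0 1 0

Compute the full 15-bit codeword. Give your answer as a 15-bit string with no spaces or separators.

001100010110010

Place data at non-parity positions: p1 p2 1 p4 0 0 0 p8 0 1 1 0 0 1 0
p1 (pos 1,3,5,7,9,11,13,15): XOR of data positions = 1⊕0⊕0⊕0⊕1⊕0⊕0 = 0
p2 (pos 2,3,6,7,10,11,14,15): XOR of data positions = 1⊕0⊕0⊕1⊕1⊕1⊕0 = 0
p4 (pos 4,5,6,7,12,13,14,15): XOR of data positions = 0⊕0⊕0⊕0⊕0⊕1⊕0 = 1
p8 (pos 8,9,10,11,12,13,14,15): XOR of data positions = 0⊕1⊕1⊕0⊕0⊕1⊕0 = 1
Codeword: 001100010110010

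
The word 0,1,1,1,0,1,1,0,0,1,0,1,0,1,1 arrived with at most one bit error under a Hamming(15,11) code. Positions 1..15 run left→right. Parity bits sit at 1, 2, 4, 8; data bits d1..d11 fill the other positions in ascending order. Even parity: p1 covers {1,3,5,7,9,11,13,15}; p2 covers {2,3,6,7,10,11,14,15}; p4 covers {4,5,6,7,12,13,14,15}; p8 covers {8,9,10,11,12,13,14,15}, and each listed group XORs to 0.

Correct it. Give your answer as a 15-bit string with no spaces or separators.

s1 (pos 1,3,5,7,9,11,13,15): 0⊕1⊕0⊕1⊕0⊕0⊕0⊕1 = 1
s2 (pos 2,3,6,7,10,11,14,15): 1⊕1⊕1⊕1⊕1⊕0⊕1⊕1 = 1
s4 (pos 4,5,6,7,12,13,14,15): 1⊕0⊕1⊕1⊕1⊕0⊕1⊕1 = 0
s8 (pos 8,9,10,11,12,13,14,15): 0⊕0⊕1⊕0⊕1⊕0⊕1⊕1 = 0
Syndrome s8…s1 = 0011 → error at position 3.
Flip position 3: 011101100101011 → 010101100101011

010101100101011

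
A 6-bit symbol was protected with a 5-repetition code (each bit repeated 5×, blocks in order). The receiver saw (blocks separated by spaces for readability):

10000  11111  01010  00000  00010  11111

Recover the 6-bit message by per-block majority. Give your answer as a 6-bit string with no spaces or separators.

010001

Block 1 (10000): 1 one → 0
Block 2 (11111): 5 ones → 1
Block 3 (01010): 2 ones → 0
Block 4 (00000): 0 ones → 0
Block 5 (00010): 1 one → 0
Block 6 (11111): 5 ones → 1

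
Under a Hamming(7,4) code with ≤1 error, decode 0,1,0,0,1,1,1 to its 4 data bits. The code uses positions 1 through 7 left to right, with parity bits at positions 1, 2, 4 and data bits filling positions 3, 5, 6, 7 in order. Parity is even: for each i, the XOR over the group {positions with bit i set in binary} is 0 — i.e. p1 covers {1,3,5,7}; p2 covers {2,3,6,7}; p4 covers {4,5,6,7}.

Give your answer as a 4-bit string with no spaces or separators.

s1 (pos 1,3,5,7): 0⊕0⊕1⊕1 = 0
s2 (pos 2,3,6,7): 1⊕0⊕1⊕1 = 1
s4 (pos 4,5,6,7): 0⊕1⊕1⊕1 = 1
Syndrome s4…s1 = 110 → error at position 6.
Flip position 6: 0100111 → 0100101
Read data bits from positions 3,5,6,7: 0101

0101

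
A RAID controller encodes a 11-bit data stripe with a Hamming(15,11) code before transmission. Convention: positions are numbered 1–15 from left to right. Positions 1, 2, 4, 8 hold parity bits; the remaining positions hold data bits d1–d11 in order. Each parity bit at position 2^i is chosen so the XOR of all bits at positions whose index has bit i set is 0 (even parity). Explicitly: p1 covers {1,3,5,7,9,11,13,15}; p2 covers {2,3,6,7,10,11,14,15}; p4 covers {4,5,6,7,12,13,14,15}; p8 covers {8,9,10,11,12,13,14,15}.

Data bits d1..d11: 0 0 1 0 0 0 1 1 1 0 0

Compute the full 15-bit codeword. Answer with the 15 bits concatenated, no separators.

Place data at non-parity positions: p1 p2 0 p4 0 1 0 p8 0 0 1 1 1 0 0
p1 (pos 1,3,5,7,9,11,13,15): XOR of data positions = 0⊕0⊕0⊕0⊕1⊕1⊕0 = 0
p2 (pos 2,3,6,7,10,11,14,15): XOR of data positions = 0⊕1⊕0⊕0⊕1⊕0⊕0 = 0
p4 (pos 4,5,6,7,12,13,14,15): XOR of data positions = 0⊕1⊕0⊕1⊕1⊕0⊕0 = 1
p8 (pos 8,9,10,11,12,13,14,15): XOR of data positions = 0⊕0⊕1⊕1⊕1⊕0⊕0 = 1
Codeword: 000101010011100

000101010011100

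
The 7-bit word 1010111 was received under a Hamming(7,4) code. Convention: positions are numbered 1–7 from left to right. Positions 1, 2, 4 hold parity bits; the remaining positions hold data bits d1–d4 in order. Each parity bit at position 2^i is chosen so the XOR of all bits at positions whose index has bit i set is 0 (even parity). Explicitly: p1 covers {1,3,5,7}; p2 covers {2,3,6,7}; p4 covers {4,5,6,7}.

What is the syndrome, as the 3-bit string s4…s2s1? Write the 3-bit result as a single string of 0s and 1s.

110

s1 (pos 1,3,5,7): 1⊕1⊕1⊕1 = 0
s2 (pos 2,3,6,7): 0⊕1⊕1⊕1 = 1
s4 (pos 4,5,6,7): 0⊕1⊕1⊕1 = 1
Syndrome s4…s1 = 110 → error at position 6.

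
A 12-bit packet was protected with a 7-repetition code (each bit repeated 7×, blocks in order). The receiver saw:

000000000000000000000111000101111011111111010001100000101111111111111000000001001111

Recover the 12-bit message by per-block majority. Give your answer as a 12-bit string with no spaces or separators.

Block 1 (0000000): 0 ones → 0
Block 2 (0000000): 0 ones → 0
Block 3 (0000000): 0 ones → 0
Block 4 (1110001): 4 ones → 1
Block 5 (0111101): 5 ones → 1
Block 6 (1111111): 7 ones → 1
Block 7 (0100011): 3 ones → 0
Block 8 (0000010): 1 one → 0
Block 9 (1111111): 7 ones → 1
Block 10 (1111110): 6 ones → 1
Block 11 (0000000): 0 ones → 0
Block 12 (1001111): 5 ones → 1

000111001101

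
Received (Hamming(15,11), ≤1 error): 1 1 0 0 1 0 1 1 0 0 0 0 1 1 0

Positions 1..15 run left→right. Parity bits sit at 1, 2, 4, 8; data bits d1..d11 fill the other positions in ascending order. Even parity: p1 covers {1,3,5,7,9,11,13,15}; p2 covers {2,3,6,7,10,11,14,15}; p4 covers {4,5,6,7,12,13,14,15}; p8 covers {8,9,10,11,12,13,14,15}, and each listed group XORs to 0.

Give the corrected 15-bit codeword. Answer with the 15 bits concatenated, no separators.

s1 (pos 1,3,5,7,9,11,13,15): 1⊕0⊕1⊕1⊕0⊕0⊕1⊕0 = 0
s2 (pos 2,3,6,7,10,11,14,15): 1⊕0⊕0⊕1⊕0⊕0⊕1⊕0 = 1
s4 (pos 4,5,6,7,12,13,14,15): 0⊕1⊕0⊕1⊕0⊕1⊕1⊕0 = 0
s8 (pos 8,9,10,11,12,13,14,15): 1⊕0⊕0⊕0⊕0⊕1⊕1⊕0 = 1
Syndrome s8…s1 = 1010 → error at position 10.
Flip position 10: 110010110000110 → 110010110100110

110010110100110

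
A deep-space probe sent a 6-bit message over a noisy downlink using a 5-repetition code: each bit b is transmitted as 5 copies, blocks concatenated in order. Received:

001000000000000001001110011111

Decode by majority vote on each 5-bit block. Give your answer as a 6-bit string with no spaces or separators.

000011

Block 1 (00100): 1 one → 0
Block 2 (00000): 0 ones → 0
Block 3 (00000): 0 ones → 0
Block 4 (00100): 1 one → 0
Block 5 (11100): 3 ones → 1
Block 6 (11111): 5 ones → 1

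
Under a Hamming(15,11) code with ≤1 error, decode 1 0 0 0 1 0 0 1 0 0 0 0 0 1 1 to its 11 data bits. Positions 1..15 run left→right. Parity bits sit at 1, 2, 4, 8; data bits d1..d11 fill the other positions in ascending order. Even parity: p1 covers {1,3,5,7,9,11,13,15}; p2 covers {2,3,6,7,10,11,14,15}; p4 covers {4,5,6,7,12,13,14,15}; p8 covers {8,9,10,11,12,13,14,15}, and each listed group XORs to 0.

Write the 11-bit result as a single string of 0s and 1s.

01000000111

s1 (pos 1,3,5,7,9,11,13,15): 1⊕0⊕1⊕0⊕0⊕0⊕0⊕1 = 1
s2 (pos 2,3,6,7,10,11,14,15): 0⊕0⊕0⊕0⊕0⊕0⊕1⊕1 = 0
s4 (pos 4,5,6,7,12,13,14,15): 0⊕1⊕0⊕0⊕0⊕0⊕1⊕1 = 1
s8 (pos 8,9,10,11,12,13,14,15): 1⊕0⊕0⊕0⊕0⊕0⊕1⊕1 = 1
Syndrome s8…s1 = 1101 → error at position 13.
Flip position 13: 100010010000011 → 100010010000111
Read data bits from positions 3,5,6,7,9,10,11,12,13,14,15: 01000000111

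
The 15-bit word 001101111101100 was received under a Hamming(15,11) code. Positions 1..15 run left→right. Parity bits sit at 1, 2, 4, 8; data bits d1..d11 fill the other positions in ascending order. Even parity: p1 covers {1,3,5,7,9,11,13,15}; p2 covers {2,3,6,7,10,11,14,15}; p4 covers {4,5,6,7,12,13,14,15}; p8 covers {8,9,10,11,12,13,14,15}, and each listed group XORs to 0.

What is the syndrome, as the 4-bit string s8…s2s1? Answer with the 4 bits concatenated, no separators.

1100

s1 (pos 1,3,5,7,9,11,13,15): 0⊕1⊕0⊕1⊕1⊕0⊕1⊕0 = 0
s2 (pos 2,3,6,7,10,11,14,15): 0⊕1⊕1⊕1⊕1⊕0⊕0⊕0 = 0
s4 (pos 4,5,6,7,12,13,14,15): 1⊕0⊕1⊕1⊕1⊕1⊕0⊕0 = 1
s8 (pos 8,9,10,11,12,13,14,15): 1⊕1⊕1⊕0⊕1⊕1⊕0⊕0 = 1
Syndrome s8…s1 = 1100 → error at position 12.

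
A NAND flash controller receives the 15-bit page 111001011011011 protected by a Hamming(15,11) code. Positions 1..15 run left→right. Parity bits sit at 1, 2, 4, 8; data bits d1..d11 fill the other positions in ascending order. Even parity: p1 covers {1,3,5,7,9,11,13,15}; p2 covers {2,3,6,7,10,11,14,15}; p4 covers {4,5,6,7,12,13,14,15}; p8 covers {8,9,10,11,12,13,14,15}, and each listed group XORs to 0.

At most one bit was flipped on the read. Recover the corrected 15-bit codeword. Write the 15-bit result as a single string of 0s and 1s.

011001011011011

s1 (pos 1,3,5,7,9,11,13,15): 1⊕1⊕0⊕0⊕1⊕1⊕0⊕1 = 1
s2 (pos 2,3,6,7,10,11,14,15): 1⊕1⊕1⊕0⊕0⊕1⊕1⊕1 = 0
s4 (pos 4,5,6,7,12,13,14,15): 0⊕0⊕1⊕0⊕1⊕0⊕1⊕1 = 0
s8 (pos 8,9,10,11,12,13,14,15): 1⊕1⊕0⊕1⊕1⊕0⊕1⊕1 = 0
Syndrome s8…s1 = 0001 → error at position 1.
Flip position 1: 111001011011011 → 011001011011011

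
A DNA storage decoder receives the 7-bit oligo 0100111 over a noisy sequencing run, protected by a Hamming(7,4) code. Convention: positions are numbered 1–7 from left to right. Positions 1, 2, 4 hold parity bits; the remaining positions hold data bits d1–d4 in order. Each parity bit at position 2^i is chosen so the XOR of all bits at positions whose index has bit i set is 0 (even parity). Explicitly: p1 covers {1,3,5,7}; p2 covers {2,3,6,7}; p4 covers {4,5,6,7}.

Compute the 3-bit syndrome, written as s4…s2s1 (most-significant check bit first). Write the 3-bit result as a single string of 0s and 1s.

110

s1 (pos 1,3,5,7): 0⊕0⊕1⊕1 = 0
s2 (pos 2,3,6,7): 1⊕0⊕1⊕1 = 1
s4 (pos 4,5,6,7): 0⊕1⊕1⊕1 = 1
Syndrome s4…s1 = 110 → error at position 6.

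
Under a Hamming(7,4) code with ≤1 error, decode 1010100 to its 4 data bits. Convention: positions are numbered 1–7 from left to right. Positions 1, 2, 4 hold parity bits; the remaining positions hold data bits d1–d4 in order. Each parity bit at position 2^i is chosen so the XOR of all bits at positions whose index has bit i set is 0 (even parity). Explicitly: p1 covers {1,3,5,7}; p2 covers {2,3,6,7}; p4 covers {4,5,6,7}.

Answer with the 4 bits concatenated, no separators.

1101

s1 (pos 1,3,5,7): 1⊕1⊕1⊕0 = 1
s2 (pos 2,3,6,7): 0⊕1⊕0⊕0 = 1
s4 (pos 4,5,6,7): 0⊕1⊕0⊕0 = 1
Syndrome s4…s1 = 111 → error at position 7.
Flip position 7: 1010100 → 1010101
Read data bits from positions 3,5,6,7: 1101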